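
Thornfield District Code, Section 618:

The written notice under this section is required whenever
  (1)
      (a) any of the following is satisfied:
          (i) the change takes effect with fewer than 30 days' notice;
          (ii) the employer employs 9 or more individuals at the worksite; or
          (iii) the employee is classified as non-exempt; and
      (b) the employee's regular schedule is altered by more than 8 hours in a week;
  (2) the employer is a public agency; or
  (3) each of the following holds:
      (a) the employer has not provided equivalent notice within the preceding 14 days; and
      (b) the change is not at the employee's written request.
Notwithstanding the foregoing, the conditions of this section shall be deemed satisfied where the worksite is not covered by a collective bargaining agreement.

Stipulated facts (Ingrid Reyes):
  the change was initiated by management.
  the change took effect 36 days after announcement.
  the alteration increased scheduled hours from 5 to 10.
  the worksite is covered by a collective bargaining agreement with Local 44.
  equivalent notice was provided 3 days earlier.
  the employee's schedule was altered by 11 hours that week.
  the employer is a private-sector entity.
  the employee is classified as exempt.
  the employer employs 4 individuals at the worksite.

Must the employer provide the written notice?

(i) < 30 days' notice — fails.
(ii) ≥ 9 at site — not met.
(iii) non-exempt — fails.
(a): F OR F OR F → false.
(b) schedule shift > 8h — met.
So (1) is not satisfied (F AND T).
(2) public agency — fails.
(a) no recent notice — fails.
(b) not employee-requested — met.
(3) = F AND T = false.
So Overall is not satisfied (F OR F OR F).
Exception (no CBA) — not satisfied.
Result: main false OR exception false → false.

No — not required.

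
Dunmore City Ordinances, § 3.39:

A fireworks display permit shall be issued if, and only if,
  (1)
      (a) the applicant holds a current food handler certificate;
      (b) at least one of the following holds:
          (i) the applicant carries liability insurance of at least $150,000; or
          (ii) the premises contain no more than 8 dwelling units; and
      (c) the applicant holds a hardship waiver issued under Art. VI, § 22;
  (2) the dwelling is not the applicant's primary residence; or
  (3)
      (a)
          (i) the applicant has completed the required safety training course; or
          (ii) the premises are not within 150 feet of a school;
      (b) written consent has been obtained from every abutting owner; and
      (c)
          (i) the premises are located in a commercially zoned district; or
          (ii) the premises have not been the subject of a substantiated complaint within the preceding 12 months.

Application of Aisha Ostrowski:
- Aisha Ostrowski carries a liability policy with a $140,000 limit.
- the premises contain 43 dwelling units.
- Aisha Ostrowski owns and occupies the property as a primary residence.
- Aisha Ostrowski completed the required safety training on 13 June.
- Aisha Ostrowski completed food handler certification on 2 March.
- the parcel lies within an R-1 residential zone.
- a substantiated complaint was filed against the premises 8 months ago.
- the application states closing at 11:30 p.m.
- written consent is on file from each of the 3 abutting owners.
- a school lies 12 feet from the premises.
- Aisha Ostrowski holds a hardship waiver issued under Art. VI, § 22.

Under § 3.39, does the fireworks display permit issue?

(a) food handler cert. — satisfied.
(i) insurance ≥ $150,000 — not satisfied.
(ii) ≤ 8 units — not met.
(b) = F OR F = false.
(c) hardship waiver — met.
So (1) is not satisfied (T AND F AND T).
(2) not (primary residence) — fails.
(i) safety training — holds.
(ii) ≥150 ft from school — not satisfied.
So (a) is satisfied (T OR F).
(b) all abutters consent — holds.
(i) commercially zoned — not satisfied.
(ii) no complaint in 12 mo. — not satisfied.
(c) = F OR F = false.
(3) = T AND T AND F = false.
So Overall is not satisfied (F OR F OR F).

No — denied.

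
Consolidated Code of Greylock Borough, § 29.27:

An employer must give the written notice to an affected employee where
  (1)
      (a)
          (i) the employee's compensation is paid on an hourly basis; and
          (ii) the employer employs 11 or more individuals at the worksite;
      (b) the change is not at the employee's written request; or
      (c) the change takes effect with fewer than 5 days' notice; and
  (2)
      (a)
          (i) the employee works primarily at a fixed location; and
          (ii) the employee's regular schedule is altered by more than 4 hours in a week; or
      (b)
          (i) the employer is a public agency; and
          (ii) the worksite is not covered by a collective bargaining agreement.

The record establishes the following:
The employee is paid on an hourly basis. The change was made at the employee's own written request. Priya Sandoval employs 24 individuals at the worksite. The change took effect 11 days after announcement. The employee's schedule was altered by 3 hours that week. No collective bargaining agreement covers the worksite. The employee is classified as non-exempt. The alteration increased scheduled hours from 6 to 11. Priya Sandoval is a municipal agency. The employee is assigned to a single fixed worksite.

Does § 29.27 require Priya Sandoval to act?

Yes — required.

(i) hourly-paid — met.
(ii) ≥ 11 at site — satisfied.
(a) = T AND T = true.
(b) not employee-requested — not met.
(c) < 5 days' notice — not met.
(1) = T OR F OR F = true.
(i) fixed location — met.
(ii) schedule shift > 4h — not met.
(a) = T AND F = false.
(i) public agency — met.
(ii) no CBA — met.
(b) = T AND T = true.
So (2) is satisfied (F OR T).
Overall: T AND T → true.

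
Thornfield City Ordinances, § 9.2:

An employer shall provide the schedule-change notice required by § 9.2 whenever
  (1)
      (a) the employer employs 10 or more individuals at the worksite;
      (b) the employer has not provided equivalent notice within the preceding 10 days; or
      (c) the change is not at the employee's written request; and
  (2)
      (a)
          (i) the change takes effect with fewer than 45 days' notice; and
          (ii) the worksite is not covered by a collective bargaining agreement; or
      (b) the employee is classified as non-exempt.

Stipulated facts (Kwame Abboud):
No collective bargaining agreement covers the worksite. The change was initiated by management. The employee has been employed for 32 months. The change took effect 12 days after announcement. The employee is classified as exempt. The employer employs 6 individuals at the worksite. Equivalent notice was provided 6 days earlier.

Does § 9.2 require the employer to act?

(a) ≥ 10 at site — not met.
(b) no recent notice — not met.
(c) not employee-requested — holds.
(1): F OR F OR T → true.
(i) < 45 days' notice — satisfied.
(ii) no CBA — holds.
(a): T AND T → true.
(b) non-exempt — fails.
So (2) is satisfied (T OR F).
Overall = T AND T = true.

Yes — required.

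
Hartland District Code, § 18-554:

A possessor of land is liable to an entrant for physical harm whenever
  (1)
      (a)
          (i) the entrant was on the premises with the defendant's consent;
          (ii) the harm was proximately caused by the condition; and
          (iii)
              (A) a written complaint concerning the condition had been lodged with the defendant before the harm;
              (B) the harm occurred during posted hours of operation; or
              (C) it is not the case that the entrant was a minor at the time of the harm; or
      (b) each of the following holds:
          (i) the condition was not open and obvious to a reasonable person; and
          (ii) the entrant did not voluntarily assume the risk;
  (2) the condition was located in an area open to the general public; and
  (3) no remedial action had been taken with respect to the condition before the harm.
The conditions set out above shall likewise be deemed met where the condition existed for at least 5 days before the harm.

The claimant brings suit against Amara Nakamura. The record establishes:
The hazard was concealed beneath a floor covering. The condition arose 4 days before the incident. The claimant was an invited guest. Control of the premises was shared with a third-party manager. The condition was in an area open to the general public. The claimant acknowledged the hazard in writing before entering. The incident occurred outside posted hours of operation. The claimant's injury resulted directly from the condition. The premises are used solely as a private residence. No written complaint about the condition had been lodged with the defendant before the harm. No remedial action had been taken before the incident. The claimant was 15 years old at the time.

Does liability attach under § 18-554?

(i) consent to enter — met.
(ii) proximate cause — met.
(A) complaint lodged — fails.
(B) during posted hours — fails.
(C) not (entrant a minor) — not satisfied.
So (iii) is not satisfied (F OR F OR F).
(a) = T AND T AND F = false.
(i) not open/obvious — met.
(ii) no assumed risk — fails.
(b) = T AND F = false.
(1): F OR F → false.
(2) public area — satisfied.
(3) no remedial action — holds.
Overall: F AND T AND T → false.
Exception (condition ≥5 days old) — not satisfied.
Result: main false OR exception false → false.

No — not liable.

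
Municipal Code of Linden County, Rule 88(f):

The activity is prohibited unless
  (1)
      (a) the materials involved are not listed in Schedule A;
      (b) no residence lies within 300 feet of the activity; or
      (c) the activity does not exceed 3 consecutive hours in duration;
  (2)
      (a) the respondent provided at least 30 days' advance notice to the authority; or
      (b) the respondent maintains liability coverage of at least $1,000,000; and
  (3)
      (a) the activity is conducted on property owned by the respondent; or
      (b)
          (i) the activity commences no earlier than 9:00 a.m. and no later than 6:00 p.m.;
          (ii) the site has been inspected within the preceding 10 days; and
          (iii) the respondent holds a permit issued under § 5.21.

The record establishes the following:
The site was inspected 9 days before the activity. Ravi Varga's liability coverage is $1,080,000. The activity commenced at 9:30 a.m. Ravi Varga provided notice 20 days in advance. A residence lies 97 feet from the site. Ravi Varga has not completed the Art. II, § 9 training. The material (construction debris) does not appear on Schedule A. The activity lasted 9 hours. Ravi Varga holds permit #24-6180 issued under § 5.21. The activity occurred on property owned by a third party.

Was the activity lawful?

(a) not (Schedule A material) — met.
(b) no residence in 300 ft — fails.
(c) ≤ 3 hrs duration — not met.
So (1) is satisfied (T OR F OR F).
(a) ≥30 days' notice — not met.
(b) coverage ≥ $1,000,000 — satisfied.
(2) = F OR T = true.
(a) own property — fails.
(i) start within hours — holds.
(ii) site inspected — holds.
(iii) holds permit — holds.
(b): T AND T AND T → true.
(3) = F OR T = true.
Overall = T AND T AND T = true.

Yes — lawful.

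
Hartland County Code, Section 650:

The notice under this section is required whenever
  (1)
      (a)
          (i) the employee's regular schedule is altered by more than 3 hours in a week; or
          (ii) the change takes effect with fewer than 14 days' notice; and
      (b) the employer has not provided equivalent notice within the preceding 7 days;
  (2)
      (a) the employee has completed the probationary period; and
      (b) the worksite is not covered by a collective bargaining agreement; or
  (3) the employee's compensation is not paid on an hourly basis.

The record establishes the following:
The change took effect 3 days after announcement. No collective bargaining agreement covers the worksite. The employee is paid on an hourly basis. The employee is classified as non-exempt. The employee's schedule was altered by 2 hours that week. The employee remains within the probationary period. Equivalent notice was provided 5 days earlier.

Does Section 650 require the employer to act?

(i) schedule shift > 3h — not met.
(ii) < 14 days' notice — met.
So (a) is satisfied (F OR T).
(b) no recent notice — not met.
So (1) is not satisfied (T AND F).
(a) past probation — fails.
(b) no CBA — satisfied.
(2): F AND T → false.
(3) not (hourly-paid) — fails.
So Overall is not satisfied (F OR F OR F).

No — not required.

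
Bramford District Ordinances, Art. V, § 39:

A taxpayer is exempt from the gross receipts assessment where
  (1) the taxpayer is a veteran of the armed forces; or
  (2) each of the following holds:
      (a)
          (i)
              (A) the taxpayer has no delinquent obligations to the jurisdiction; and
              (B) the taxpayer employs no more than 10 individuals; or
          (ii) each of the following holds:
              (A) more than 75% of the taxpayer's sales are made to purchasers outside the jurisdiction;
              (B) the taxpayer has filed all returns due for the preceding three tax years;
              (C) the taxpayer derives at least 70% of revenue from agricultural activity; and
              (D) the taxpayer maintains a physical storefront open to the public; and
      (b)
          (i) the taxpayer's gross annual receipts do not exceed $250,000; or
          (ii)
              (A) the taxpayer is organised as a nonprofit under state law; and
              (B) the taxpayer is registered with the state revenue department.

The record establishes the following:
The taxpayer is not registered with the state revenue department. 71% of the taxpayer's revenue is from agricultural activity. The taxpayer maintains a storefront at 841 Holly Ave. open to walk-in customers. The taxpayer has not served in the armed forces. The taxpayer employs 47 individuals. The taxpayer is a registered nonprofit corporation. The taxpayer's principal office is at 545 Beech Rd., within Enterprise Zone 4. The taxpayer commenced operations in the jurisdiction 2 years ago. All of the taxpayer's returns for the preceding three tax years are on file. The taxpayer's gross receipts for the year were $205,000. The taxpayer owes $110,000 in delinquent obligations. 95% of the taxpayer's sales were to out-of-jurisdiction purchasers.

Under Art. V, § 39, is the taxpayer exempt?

(1) veteran — fails.
(A) no delinquency — not satisfied.
(B) ≤ 10 employees — not met.
(i) = F AND F = false.
(A) >75% out-of-jur. sales — met.
(B) returns current — holds.
(C) ≥70% agricultural — holds.
(D) has storefront — satisfied.
(ii): T AND T AND T AND T → true.
(a) = F OR T = true.
(i) receipts ≤ $250,000 — met.
(A) nonprofit — holds.
(B) state-registered — not met.
So (ii) is not satisfied (T AND F).
(b) = T OR F = true.
(2) = T AND T = true.
Overall: F OR T → true.

Yes — exempt.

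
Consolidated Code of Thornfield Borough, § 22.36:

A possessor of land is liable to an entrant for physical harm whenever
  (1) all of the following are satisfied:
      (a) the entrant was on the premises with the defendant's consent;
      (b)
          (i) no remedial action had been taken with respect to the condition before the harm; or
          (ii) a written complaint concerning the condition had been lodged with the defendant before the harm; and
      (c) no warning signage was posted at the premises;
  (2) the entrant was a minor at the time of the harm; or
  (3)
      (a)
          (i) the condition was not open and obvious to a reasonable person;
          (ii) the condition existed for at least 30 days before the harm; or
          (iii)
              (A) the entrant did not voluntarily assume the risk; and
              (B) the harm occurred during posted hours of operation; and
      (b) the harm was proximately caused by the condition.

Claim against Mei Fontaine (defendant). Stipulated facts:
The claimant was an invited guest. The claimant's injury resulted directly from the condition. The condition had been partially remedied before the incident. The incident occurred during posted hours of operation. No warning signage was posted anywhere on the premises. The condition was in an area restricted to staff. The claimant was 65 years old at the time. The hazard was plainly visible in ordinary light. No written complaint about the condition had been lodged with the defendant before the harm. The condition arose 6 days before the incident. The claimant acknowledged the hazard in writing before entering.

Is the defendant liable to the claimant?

(a) consent to enter — satisfied.
(i) no remedial action — not met.
(ii) complaint lodged — fails.
So (b) is not satisfied (F OR F).
(c) no signage posted — satisfied.
(1) = T AND F AND T = false.
(2) entrant a minor — not met.
(i) not open/obvious — not satisfied.
(ii) condition ≥30 days old — not met.
(A) no assumed risk — not satisfied.
(B) during posted hours — holds.
So (iii) is not satisfied (F AND T).
So (a) is not satisfied (F OR F OR F).
(b) proximate cause — satisfied.
(3): F AND T → false.
Overall = F OR F OR F = false.

No — not liable.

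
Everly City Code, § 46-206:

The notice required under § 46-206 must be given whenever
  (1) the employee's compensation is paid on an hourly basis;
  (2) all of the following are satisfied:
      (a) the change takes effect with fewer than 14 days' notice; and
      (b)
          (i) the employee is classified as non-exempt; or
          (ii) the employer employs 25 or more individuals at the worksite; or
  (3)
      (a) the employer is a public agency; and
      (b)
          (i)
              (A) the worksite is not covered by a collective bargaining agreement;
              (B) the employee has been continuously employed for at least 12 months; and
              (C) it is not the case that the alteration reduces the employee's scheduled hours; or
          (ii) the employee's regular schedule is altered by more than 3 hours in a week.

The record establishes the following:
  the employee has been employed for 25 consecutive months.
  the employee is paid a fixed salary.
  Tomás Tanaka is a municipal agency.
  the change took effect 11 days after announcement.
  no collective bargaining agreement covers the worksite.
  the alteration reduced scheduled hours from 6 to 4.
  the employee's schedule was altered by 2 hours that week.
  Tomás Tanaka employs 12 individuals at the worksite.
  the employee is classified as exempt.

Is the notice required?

(1) hourly-paid — not satisfied.
(a) < 14 days' notice — satisfied.
(i) non-exempt — fails.
(ii) ≥ 25 at site — not satisfied.
(b): F OR F → false.
(2) = T AND F = false.
(a) public agency — met.
(A) no CBA — met.
(B) tenure ≥ 12 mo. — satisfied.
(C) not (hours reduced) — not met.
(i) = T AND T AND F = false.
(ii) schedule shift > 3h — not met.
(b): F OR F → false.
(3): T AND F → false.
So Overall is not satisfied (F OR F OR F).

No — not required.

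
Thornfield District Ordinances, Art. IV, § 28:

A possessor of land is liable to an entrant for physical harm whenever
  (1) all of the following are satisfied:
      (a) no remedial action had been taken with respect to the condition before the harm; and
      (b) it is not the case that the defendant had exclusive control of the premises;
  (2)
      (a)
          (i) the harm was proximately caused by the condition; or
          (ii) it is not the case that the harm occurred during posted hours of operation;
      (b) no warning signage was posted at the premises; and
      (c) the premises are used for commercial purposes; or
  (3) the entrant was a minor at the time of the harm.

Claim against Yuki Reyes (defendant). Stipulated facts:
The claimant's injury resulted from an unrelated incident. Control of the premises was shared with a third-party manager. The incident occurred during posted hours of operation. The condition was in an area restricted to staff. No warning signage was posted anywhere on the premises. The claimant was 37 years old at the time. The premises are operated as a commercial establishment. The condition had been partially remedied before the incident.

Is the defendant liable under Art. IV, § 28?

No — not liable.

(a) no remedial action — not satisfied.
(b) not (exclusive control) — satisfied.
(1) = F AND T = false.
(i) proximate cause — not satisfied.
(ii) not (during posted hours) — fails.
(a): F OR F → false.
(b) no signage posted — met.
(c) commercial use — holds.
(2): F AND T AND T → false.
(3) entrant a minor — fails.
Overall: F OR F OR F → false.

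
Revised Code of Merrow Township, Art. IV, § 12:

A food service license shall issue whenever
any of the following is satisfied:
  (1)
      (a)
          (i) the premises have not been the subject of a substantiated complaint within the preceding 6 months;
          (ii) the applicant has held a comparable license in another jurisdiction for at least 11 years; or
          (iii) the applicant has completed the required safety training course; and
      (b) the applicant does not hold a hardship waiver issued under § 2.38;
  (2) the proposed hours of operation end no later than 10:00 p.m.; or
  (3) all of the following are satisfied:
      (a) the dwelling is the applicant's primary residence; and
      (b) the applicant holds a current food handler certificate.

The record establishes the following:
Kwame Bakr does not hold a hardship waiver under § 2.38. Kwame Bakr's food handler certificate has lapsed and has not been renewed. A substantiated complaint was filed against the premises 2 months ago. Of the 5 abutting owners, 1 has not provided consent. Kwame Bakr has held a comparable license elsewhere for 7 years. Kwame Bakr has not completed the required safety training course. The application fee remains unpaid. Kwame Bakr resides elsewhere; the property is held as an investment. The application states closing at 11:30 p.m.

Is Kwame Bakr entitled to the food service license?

(i) no complaint in 6 mo. — fails.
(ii) prior license ≥ 11 yr — not met.
(iii) safety training — not satisfied.
So (a) is not satisfied (F OR F OR F).
(b) not (hardship waiver) — satisfied.
So (1) is not satisfied (F AND T).
(2) closes by 10 p.m. — not met.
(a) primary residence — not satisfied.
(b) food handler cert. — fails.
(3) = F AND F = false.
Overall = F OR F OR F = false.

No — denied.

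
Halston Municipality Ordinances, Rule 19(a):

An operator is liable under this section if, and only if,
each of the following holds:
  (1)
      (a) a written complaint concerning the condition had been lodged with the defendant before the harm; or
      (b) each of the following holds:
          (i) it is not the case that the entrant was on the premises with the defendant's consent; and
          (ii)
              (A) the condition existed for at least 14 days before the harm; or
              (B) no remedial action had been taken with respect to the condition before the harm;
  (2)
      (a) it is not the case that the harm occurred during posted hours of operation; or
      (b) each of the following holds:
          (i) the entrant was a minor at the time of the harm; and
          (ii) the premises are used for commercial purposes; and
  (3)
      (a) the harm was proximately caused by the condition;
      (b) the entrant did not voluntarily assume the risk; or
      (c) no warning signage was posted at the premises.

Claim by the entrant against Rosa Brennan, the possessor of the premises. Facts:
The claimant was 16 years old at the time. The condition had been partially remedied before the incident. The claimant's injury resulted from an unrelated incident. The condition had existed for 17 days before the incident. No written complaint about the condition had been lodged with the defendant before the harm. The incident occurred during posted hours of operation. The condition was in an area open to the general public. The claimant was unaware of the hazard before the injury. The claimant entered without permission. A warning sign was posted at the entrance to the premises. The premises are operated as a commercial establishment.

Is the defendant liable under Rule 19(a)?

(a) complaint lodged — not met.
(i) not (consent to enter) — met.
(A) condition ≥14 days old — met.
(B) no remedial action — not satisfied.
(ii): T OR F → true.
(b) = T AND T = true.
(1) = F OR T = true.
(a) not (during posted hours) — not satisfied.
(i) entrant a minor — holds.
(ii) commercial use — met.
So (b) is satisfied (T AND T).
(2) = F OR T = true.
(a) proximate cause — not met.
(b) no assumed risk — holds.
(c) no signage posted — fails.
(3): F OR T OR F → true.
Overall: T AND T AND T → true.

Yes — liable.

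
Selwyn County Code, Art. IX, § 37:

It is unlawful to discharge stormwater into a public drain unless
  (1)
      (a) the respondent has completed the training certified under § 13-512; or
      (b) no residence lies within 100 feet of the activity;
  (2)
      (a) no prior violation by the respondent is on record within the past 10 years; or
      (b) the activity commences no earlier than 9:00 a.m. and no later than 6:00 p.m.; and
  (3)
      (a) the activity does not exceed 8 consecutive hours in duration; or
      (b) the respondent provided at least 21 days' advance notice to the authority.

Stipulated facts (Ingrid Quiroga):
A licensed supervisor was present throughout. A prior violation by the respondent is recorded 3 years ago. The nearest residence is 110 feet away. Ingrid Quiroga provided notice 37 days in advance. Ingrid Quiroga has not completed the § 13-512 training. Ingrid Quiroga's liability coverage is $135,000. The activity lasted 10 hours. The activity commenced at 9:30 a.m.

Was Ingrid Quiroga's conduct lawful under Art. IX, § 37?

Yes — lawful.

(a) training certified — not satisfied.
(b) no residence in 100 ft — satisfied.
So (1) is satisfied (F OR T).
(a) no prior violation — not met.
(b) start within hours — holds.
So (2) is satisfied (F OR T).
(a) ≤ 8 hrs duration — not satisfied.
(b) ≥21 days' notice — holds.
(3): F OR T → true.
Overall: T AND T AND T → true.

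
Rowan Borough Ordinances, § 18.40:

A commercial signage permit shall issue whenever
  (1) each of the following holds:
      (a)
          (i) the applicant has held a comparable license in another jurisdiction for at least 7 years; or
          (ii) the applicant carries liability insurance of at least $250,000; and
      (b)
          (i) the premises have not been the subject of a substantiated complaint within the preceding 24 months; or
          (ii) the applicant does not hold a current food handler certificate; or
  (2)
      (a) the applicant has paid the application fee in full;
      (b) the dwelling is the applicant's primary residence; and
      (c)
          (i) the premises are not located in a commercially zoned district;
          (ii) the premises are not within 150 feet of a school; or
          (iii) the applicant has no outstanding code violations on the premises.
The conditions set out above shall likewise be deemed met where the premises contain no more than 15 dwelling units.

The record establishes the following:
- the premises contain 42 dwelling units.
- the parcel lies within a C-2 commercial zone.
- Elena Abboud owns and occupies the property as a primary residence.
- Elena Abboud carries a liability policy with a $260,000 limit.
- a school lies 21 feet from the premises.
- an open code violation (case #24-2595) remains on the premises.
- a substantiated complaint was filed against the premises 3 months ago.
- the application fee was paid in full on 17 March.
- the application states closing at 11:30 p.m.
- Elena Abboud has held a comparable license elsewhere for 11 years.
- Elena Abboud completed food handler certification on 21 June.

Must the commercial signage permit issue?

No — denied.

(i) prior license ≥ 7 yr — met.
(ii) insurance ≥ $250,000 — met.
So (a) is satisfied (T OR T).
(i) no complaint in 24 mo. — not met.
(ii) not (food handler cert.) — not satisfied.
(b): F OR F → false.
(1): T AND F → false.
(a) fee paid — holds.
(b) primary residence — holds.
(i) not (commercially zoned) — not satisfied.
(ii) ≥150 ft from school — fails.
(iii) no code violations — fails.
So (c) is not satisfied (F OR F OR F).
(2) = T AND T AND F = false.
So Overall is not satisfied (F OR F).
Exception (≤ 15 units) — not satisfied.
Result: main false OR exception false → false.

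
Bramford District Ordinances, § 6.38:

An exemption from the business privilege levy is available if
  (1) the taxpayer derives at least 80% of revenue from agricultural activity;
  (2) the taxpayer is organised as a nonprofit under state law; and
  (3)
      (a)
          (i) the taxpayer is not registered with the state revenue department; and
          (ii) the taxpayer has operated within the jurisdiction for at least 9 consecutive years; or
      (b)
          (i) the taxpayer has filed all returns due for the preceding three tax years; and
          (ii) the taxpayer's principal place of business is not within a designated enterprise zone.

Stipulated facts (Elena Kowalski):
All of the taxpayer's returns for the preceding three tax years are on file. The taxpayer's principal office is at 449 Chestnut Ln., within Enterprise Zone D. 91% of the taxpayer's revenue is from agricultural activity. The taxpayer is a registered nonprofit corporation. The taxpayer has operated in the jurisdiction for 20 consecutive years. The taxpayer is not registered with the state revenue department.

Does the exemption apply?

Yes — exempt.

(1) ≥80% agricultural — holds.
(2) nonprofit — holds.
(i) not (state-registered) — met.
(ii) ≥ 9 yrs in jurisdiction — holds.
(a) = T AND T = true.
(i) returns current — holds.
(ii) not (in enterprise zone) — not satisfied.
(b) = T AND F = false.
(3) = T OR F = true.
Overall = T AND T AND T = true.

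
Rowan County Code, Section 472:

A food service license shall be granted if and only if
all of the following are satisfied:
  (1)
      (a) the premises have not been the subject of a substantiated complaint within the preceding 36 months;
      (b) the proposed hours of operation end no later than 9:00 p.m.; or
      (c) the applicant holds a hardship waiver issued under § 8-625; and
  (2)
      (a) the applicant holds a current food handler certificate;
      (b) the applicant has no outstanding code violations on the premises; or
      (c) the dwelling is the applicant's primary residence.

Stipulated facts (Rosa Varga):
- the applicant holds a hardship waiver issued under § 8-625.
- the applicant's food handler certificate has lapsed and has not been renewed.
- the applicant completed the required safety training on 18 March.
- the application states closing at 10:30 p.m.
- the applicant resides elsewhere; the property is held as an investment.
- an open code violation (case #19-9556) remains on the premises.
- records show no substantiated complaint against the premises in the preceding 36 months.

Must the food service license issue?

(a) no complaint in 36 mo. — holds.
(b) closes by 9 p.m. — not satisfied.
(c) hardship waiver — holds.
(1) = T OR F OR T = true.
(a) food handler cert. — not satisfied.
(b) no code violations — fails.
(c) primary residence — not satisfied.
So (2) is not satisfied (F OR F OR F).
So Overall is not satisfied (T AND F).

No — denied.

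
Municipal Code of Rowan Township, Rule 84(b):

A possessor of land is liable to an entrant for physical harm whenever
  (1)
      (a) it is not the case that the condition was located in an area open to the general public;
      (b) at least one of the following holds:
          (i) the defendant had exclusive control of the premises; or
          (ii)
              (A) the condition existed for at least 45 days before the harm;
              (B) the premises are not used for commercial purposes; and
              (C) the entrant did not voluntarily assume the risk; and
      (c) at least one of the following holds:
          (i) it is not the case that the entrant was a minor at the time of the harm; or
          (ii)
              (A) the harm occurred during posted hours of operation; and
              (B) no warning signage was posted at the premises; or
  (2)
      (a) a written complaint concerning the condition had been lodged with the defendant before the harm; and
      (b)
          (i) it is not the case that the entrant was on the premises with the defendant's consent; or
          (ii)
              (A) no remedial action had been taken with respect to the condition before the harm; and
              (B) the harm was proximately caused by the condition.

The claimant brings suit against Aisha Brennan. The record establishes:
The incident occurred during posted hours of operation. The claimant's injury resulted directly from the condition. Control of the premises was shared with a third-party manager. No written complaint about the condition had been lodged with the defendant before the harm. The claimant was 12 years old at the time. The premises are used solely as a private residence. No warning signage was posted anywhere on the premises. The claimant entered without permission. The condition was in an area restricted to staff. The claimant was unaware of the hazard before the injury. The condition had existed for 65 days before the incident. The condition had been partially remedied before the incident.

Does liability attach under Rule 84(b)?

(a) not (public area) — met.
(i) exclusive control — not satisfied.
(A) condition ≥45 days old — met.
(B) not (commercial use) — satisfied.
(C) no assumed risk — satisfied.
So (ii) is satisfied (T AND T AND T).
(b): F OR T → true.
(i) not (entrant a minor) — fails.
(A) during posted hours — satisfied.
(B) no signage posted — satisfied.
So (ii) is satisfied (T AND T).
So (c) is satisfied (F OR T).
So (1) is satisfied (T AND T AND T).
(a) complaint lodged — fails.
(i) not (consent to enter) — met.
(A) no remedial action — not satisfied.
(B) proximate cause — holds.
(ii) = F AND T = false.
(b) = T OR F = true.
So (2) is not satisfied (F AND T).
Overall: T OR F → true.

Yes — liable.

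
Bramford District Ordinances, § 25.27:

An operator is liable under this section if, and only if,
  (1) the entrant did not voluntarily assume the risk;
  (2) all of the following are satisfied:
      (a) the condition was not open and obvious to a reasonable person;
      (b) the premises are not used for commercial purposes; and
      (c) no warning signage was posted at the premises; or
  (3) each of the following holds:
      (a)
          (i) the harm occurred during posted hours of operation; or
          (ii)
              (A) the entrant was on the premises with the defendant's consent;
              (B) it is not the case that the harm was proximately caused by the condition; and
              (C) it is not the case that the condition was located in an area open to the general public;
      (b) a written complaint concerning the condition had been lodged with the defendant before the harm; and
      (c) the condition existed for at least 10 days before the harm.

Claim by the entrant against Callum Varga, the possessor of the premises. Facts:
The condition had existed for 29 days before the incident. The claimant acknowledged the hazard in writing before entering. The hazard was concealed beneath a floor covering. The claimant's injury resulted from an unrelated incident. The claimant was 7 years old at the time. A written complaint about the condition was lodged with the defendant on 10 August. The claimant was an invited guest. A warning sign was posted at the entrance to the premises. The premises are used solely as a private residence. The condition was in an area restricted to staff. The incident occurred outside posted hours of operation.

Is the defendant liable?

Yes — liable.

(1) no assumed risk — fails.
(a) not open/obvious — holds.
(b) not (commercial use) — satisfied.
(c) no signage posted — fails.
(2): T AND T AND F → false.
(i) during posted hours — not satisfied.
(A) consent to enter — met.
(B) not (proximate cause) — met.
(C) not (public area) — met.
(ii) = T AND T AND T = true.
(a): F OR T → true.
(b) complaint lodged — holds.
(c) condition ≥10 days old — satisfied.
(3) = T AND T AND T = true.
So Overall is satisfied (F OR F OR T).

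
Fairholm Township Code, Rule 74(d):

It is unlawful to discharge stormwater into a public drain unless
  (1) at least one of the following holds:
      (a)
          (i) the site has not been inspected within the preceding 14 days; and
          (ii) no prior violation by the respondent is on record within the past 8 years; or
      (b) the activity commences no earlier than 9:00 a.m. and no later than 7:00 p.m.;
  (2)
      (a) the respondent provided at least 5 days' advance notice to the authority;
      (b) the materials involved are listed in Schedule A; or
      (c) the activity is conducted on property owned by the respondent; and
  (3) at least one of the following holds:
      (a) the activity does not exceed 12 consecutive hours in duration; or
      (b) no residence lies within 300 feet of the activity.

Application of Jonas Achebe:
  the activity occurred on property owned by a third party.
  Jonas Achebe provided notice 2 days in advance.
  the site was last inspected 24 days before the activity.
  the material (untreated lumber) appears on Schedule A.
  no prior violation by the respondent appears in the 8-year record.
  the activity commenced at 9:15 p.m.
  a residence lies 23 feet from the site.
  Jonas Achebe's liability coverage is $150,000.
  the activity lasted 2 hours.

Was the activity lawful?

(i) not (site inspected) — satisfied.
(ii) no prior violation — met.
(a): T AND T → true.
(b) start within hours — not satisfied.
So (1) is satisfied (T OR F).
(a) ≥5 days' notice — not met.
(b) Schedule A material — met.
(c) own property — not met.
So (2) is satisfied (F OR T OR F).
(a) ≤ 12 hrs duration — holds.
(b) no residence in 300 ft — fails.
So (3) is satisfied (T OR F).
Overall: T AND T AND T → true.

Yes — lawful.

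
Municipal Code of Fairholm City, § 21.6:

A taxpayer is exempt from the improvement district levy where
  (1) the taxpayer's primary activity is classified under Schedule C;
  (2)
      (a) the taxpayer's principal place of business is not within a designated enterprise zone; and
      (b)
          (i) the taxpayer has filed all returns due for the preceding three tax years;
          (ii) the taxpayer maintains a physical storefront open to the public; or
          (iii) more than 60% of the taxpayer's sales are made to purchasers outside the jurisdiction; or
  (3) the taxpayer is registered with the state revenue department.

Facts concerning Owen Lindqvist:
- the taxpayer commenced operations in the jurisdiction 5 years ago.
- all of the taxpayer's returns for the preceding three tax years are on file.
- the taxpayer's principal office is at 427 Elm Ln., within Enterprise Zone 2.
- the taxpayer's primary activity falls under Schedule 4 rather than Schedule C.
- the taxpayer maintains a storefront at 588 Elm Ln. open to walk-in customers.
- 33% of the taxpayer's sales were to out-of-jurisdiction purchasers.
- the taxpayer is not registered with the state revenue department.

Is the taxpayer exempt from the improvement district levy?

No — not exempt.

(1) Schedule C activity — not satisfied.
(a) not (in enterprise zone) — not met.
(i) returns current — met.
(ii) has storefront — satisfied.
(iii) >60% out-of-jur. sales — not met.
So (b) is satisfied (T OR T OR F).
(2): F AND T → false.
(3) state-registered — not satisfied.
So Overall is not satisfied (F OR F OR F).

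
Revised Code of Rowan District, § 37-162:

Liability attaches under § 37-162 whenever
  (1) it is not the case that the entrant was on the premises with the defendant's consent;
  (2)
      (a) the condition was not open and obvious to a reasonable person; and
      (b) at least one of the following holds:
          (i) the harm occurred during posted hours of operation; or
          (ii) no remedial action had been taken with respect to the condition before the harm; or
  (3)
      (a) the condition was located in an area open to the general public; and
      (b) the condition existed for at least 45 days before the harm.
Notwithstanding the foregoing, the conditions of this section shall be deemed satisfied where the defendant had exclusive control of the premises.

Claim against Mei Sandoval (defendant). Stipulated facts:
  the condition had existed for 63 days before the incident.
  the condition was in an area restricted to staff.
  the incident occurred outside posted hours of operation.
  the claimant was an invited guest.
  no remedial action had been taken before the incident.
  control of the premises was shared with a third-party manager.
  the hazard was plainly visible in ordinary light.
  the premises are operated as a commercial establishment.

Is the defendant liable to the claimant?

No — not liable.

(1) not (consent to enter) — not satisfied.
(a) not open/obvious — fails.
(i) during posted hours — fails.
(ii) no remedial action — met.
So (b) is satisfied (F OR T).
So (2) is not satisfied (F AND T).
(a) public area — not met.
(b) condition ≥45 days old — met.
(3): F AND T → false.
So Overall is not satisfied (F OR F OR F).
Exception (exclusive control) — not satisfied.
Result: main false OR exception false → false.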